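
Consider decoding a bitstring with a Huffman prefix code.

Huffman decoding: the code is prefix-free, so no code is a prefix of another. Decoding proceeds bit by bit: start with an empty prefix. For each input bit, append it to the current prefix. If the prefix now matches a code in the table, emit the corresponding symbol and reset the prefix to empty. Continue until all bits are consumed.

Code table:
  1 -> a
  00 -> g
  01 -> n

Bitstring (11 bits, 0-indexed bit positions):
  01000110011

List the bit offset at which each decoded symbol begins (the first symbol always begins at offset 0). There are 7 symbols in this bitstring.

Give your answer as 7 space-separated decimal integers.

Answer: 0 2 4 6 7 9 10

Derivation:
Bit 0: prefix='0' (no match yet)
Bit 1: prefix='01' -> emit 'n', reset
Bit 2: prefix='0' (no match yet)
Bit 3: prefix='00' -> emit 'g', reset
Bit 4: prefix='0' (no match yet)
Bit 5: prefix='01' -> emit 'n', reset
Bit 6: prefix='1' -> emit 'a', reset
Bit 7: prefix='0' (no match yet)
Bit 8: prefix='00' -> emit 'g', reset
Bit 9: prefix='1' -> emit 'a', reset
Bit 10: prefix='1' -> emit 'a', reset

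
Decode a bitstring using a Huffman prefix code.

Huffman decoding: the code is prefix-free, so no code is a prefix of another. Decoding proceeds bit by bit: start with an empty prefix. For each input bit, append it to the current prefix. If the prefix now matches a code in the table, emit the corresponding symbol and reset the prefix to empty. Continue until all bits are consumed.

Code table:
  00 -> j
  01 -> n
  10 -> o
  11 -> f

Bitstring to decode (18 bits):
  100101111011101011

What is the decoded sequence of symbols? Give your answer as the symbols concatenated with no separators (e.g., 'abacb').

Bit 0: prefix='1' (no match yet)
Bit 1: prefix='10' -> emit 'o', reset
Bit 2: prefix='0' (no match yet)
Bit 3: prefix='01' -> emit 'n', reset
Bit 4: prefix='0' (no match yet)
Bit 5: prefix='01' -> emit 'n', reset
Bit 6: prefix='1' (no match yet)
Bit 7: prefix='11' -> emit 'f', reset
Bit 8: prefix='1' (no match yet)
Bit 9: prefix='10' -> emit 'o', reset
Bit 10: prefix='1' (no match yet)
Bit 11: prefix='11' -> emit 'f', reset
Bit 12: prefix='1' (no match yet)
Bit 13: prefix='10' -> emit 'o', reset
Bit 14: prefix='1' (no match yet)
Bit 15: prefix='10' -> emit 'o', reset
Bit 16: prefix='1' (no match yet)
Bit 17: prefix='11' -> emit 'f', reset

Answer: onnfofoof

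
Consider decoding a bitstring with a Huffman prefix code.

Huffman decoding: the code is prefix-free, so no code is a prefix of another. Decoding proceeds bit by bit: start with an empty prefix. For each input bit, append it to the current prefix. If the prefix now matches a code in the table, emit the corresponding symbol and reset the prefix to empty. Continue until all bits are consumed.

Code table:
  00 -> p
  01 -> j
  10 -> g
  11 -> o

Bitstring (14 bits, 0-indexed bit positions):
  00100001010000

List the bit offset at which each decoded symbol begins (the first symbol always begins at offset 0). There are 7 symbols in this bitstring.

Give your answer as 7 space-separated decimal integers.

Bit 0: prefix='0' (no match yet)
Bit 1: prefix='00' -> emit 'p', reset
Bit 2: prefix='1' (no match yet)
Bit 3: prefix='10' -> emit 'g', reset
Bit 4: prefix='0' (no match yet)
Bit 5: prefix='00' -> emit 'p', reset
Bit 6: prefix='0' (no match yet)
Bit 7: prefix='01' -> emit 'j', reset
Bit 8: prefix='0' (no match yet)
Bit 9: prefix='01' -> emit 'j', reset
Bit 10: prefix='0' (no match yet)
Bit 11: prefix='00' -> emit 'p', reset
Bit 12: prefix='0' (no match yet)
Bit 13: prefix='00' -> emit 'p', reset

Answer: 0 2 4 6 8 10 12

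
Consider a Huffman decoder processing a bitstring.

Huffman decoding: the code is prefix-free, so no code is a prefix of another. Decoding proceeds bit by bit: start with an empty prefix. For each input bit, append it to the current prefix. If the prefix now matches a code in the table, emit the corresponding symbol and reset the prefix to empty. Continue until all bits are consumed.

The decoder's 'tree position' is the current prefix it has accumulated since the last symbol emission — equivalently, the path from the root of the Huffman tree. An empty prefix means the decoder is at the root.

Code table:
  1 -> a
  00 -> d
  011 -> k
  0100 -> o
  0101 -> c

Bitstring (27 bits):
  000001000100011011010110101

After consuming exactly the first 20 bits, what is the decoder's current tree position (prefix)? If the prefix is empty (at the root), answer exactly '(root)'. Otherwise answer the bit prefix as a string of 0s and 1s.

Answer: 01

Derivation:
Bit 0: prefix='0' (no match yet)
Bit 1: prefix='00' -> emit 'd', reset
Bit 2: prefix='0' (no match yet)
Bit 3: prefix='00' -> emit 'd', reset
Bit 4: prefix='0' (no match yet)
Bit 5: prefix='01' (no match yet)
Bit 6: prefix='010' (no match yet)
Bit 7: prefix='0100' -> emit 'o', reset
Bit 8: prefix='0' (no match yet)
Bit 9: prefix='01' (no match yet)
Bit 10: prefix='010' (no match yet)
Bit 11: prefix='0100' -> emit 'o', reset
Bit 12: prefix='0' (no match yet)
Bit 13: prefix='01' (no match yet)
Bit 14: prefix='011' -> emit 'k', reset
Bit 15: prefix='0' (no match yet)
Bit 16: prefix='01' (no match yet)
Bit 17: prefix='011' -> emit 'k', reset
Bit 18: prefix='0' (no match yet)
Bit 19: prefix='01' (no match yet)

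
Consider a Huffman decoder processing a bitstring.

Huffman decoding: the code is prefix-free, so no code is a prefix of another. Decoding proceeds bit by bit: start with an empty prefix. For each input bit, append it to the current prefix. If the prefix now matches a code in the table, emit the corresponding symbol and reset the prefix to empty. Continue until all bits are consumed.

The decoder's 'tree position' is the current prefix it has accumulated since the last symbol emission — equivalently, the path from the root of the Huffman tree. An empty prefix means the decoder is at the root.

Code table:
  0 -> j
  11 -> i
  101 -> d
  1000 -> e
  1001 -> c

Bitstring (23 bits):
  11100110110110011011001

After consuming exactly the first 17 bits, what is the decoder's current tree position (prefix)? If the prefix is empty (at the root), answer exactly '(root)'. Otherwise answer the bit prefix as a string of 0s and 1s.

Bit 0: prefix='1' (no match yet)
Bit 1: prefix='11' -> emit 'i', reset
Bit 2: prefix='1' (no match yet)
Bit 3: prefix='10' (no match yet)
Bit 4: prefix='100' (no match yet)
Bit 5: prefix='1001' -> emit 'c', reset
Bit 6: prefix='1' (no match yet)
Bit 7: prefix='10' (no match yet)
Bit 8: prefix='101' -> emit 'd', reset
Bit 9: prefix='1' (no match yet)
Bit 10: prefix='10' (no match yet)
Bit 11: prefix='101' -> emit 'd', reset
Bit 12: prefix='1' (no match yet)
Bit 13: prefix='10' (no match yet)
Bit 14: prefix='100' (no match yet)
Bit 15: prefix='1001' -> emit 'c', reset
Bit 16: prefix='1' (no match yet)

Answer: 1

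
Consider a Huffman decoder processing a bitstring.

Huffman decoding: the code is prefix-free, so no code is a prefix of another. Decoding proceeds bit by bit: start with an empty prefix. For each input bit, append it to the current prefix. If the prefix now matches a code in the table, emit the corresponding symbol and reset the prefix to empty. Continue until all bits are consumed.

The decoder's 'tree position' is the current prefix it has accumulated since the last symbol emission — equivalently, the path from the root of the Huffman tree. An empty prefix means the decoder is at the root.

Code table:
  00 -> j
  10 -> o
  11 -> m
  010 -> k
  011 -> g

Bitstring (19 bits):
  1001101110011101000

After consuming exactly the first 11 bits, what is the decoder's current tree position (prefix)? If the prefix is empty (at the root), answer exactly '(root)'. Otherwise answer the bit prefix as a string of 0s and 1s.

Bit 0: prefix='1' (no match yet)
Bit 1: prefix='10' -> emit 'o', reset
Bit 2: prefix='0' (no match yet)
Bit 3: prefix='01' (no match yet)
Bit 4: prefix='011' -> emit 'g', reset
Bit 5: prefix='0' (no match yet)
Bit 6: prefix='01' (no match yet)
Bit 7: prefix='011' -> emit 'g', reset
Bit 8: prefix='1' (no match yet)
Bit 9: prefix='10' -> emit 'o', reset
Bit 10: prefix='0' (no match yet)

Answer: 0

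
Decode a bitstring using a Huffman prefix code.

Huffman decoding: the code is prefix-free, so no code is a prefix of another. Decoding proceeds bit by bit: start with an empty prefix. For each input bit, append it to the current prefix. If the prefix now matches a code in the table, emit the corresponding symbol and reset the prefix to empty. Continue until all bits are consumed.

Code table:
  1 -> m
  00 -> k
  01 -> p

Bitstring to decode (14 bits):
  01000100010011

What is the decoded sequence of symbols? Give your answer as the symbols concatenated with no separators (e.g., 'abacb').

Answer: pkpkpkmm

Derivation:
Bit 0: prefix='0' (no match yet)
Bit 1: prefix='01' -> emit 'p', reset
Bit 2: prefix='0' (no match yet)
Bit 3: prefix='00' -> emit 'k', reset
Bit 4: prefix='0' (no match yet)
Bit 5: prefix='01' -> emit 'p', reset
Bit 6: prefix='0' (no match yet)
Bit 7: prefix='00' -> emit 'k', reset
Bit 8: prefix='0' (no match yet)
Bit 9: prefix='01' -> emit 'p', reset
Bit 10: prefix='0' (no match yet)
Bit 11: prefix='00' -> emit 'k', reset
Bit 12: prefix='1' -> emit 'm', reset
Bit 13: prefix='1' -> emit 'm', reset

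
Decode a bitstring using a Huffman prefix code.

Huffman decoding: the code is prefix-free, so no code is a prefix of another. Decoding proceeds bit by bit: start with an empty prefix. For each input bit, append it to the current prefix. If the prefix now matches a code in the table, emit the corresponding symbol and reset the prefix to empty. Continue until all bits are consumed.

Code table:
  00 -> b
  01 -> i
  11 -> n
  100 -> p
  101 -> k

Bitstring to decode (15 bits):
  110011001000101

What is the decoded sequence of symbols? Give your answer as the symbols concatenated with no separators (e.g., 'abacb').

Bit 0: prefix='1' (no match yet)
Bit 1: prefix='11' -> emit 'n', reset
Bit 2: prefix='0' (no match yet)
Bit 3: prefix='00' -> emit 'b', reset
Bit 4: prefix='1' (no match yet)
Bit 5: prefix='11' -> emit 'n', reset
Bit 6: prefix='0' (no match yet)
Bit 7: prefix='00' -> emit 'b', reset
Bit 8: prefix='1' (no match yet)
Bit 9: prefix='10' (no match yet)
Bit 10: prefix='100' -> emit 'p', reset
Bit 11: prefix='0' (no match yet)
Bit 12: prefix='01' -> emit 'i', reset
Bit 13: prefix='0' (no match yet)
Bit 14: prefix='01' -> emit 'i', reset

Answer: nbnbpii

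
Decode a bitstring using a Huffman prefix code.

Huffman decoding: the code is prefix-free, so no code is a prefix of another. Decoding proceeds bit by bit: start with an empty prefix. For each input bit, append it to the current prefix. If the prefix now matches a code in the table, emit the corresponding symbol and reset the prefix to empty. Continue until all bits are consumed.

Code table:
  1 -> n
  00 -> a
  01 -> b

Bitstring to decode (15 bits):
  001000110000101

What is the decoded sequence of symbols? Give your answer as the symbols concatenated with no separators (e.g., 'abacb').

Answer: anabnaanb

Derivation:
Bit 0: prefix='0' (no match yet)
Bit 1: prefix='00' -> emit 'a', reset
Bit 2: prefix='1' -> emit 'n', reset
Bit 3: prefix='0' (no match yet)
Bit 4: prefix='00' -> emit 'a', reset
Bit 5: prefix='0' (no match yet)
Bit 6: prefix='01' -> emit 'b', reset
Bit 7: prefix='1' -> emit 'n', reset
Bit 8: prefix='0' (no match yet)
Bit 9: prefix='00' -> emit 'a', reset
Bit 10: prefix='0' (no match yet)
Bit 11: prefix='00' -> emit 'a', reset
Bit 12: prefix='1' -> emit 'n', reset
Bit 13: prefix='0' (no match yet)
Bit 14: prefix='01' -> emit 'b', reset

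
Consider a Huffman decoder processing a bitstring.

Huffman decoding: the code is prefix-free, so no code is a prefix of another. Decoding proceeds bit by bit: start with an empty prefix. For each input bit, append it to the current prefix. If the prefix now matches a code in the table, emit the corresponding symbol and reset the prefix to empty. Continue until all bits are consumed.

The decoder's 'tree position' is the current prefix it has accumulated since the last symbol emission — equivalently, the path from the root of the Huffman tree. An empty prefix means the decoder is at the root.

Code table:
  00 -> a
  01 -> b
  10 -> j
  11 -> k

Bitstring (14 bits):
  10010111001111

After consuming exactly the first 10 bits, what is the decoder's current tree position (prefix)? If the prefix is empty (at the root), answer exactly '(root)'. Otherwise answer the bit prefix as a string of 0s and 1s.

Bit 0: prefix='1' (no match yet)
Bit 1: prefix='10' -> emit 'j', reset
Bit 2: prefix='0' (no match yet)
Bit 3: prefix='01' -> emit 'b', reset
Bit 4: prefix='0' (no match yet)
Bit 5: prefix='01' -> emit 'b', reset
Bit 6: prefix='1' (no match yet)
Bit 7: prefix='11' -> emit 'k', reset
Bit 8: prefix='0' (no match yet)
Bit 9: prefix='00' -> emit 'a', reset

Answer: (root)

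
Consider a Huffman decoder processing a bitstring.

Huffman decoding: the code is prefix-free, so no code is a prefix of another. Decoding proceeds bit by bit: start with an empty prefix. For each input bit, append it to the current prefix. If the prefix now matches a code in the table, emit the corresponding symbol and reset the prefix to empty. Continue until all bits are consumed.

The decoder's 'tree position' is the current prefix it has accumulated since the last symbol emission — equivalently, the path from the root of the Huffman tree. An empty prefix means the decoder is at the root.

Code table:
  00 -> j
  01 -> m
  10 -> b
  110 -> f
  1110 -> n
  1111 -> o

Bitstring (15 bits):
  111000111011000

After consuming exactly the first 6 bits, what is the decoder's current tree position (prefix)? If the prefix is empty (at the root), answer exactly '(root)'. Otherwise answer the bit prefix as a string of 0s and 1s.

Bit 0: prefix='1' (no match yet)
Bit 1: prefix='11' (no match yet)
Bit 2: prefix='111' (no match yet)
Bit 3: prefix='1110' -> emit 'n', reset
Bit 4: prefix='0' (no match yet)
Bit 5: prefix='00' -> emit 'j', reset

Answer: (root)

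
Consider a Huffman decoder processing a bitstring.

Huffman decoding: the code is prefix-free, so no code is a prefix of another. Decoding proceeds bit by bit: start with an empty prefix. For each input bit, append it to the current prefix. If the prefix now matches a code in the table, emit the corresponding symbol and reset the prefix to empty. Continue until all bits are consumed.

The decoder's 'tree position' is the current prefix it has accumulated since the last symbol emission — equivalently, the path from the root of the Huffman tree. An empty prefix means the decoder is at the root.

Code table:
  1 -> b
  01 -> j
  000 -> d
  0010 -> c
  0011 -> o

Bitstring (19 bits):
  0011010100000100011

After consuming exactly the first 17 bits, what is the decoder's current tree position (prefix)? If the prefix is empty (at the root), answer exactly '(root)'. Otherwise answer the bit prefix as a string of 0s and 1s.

Answer: 00

Derivation:
Bit 0: prefix='0' (no match yet)
Bit 1: prefix='00' (no match yet)
Bit 2: prefix='001' (no match yet)
Bit 3: prefix='0011' -> emit 'o', reset
Bit 4: prefix='0' (no match yet)
Bit 5: prefix='01' -> emit 'j', reset
Bit 6: prefix='0' (no match yet)
Bit 7: prefix='01' -> emit 'j', reset
Bit 8: prefix='0' (no match yet)
Bit 9: prefix='00' (no match yet)
Bit 10: prefix='000' -> emit 'd', reset
Bit 11: prefix='0' (no match yet)
Bit 12: prefix='00' (no match yet)
Bit 13: prefix='001' (no match yet)
Bit 14: prefix='0010' -> emit 'c', reset
Bit 15: prefix='0' (no match yet)
Bit 16: prefix='00' (no match yet)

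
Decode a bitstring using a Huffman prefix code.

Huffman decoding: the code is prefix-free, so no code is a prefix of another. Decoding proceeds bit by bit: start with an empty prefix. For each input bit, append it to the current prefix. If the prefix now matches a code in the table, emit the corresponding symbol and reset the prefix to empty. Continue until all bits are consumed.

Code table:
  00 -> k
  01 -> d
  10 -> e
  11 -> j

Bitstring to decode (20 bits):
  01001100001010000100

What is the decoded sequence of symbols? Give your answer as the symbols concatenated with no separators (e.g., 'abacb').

Answer: dkjkkeekdk

Derivation:
Bit 0: prefix='0' (no match yet)
Bit 1: prefix='01' -> emit 'd', reset
Bit 2: prefix='0' (no match yet)
Bit 3: prefix='00' -> emit 'k', reset
Bit 4: prefix='1' (no match yet)
Bit 5: prefix='11' -> emit 'j', reset
Bit 6: prefix='0' (no match yet)
Bit 7: prefix='00' -> emit 'k', reset
Bit 8: prefix='0' (no match yet)
Bit 9: prefix='00' -> emit 'k', reset
Bit 10: prefix='1' (no match yet)
Bit 11: prefix='10' -> emit 'e', reset
Bit 12: prefix='1' (no match yet)
Bit 13: prefix='10' -> emit 'e', reset
Bit 14: prefix='0' (no match yet)
Bit 15: prefix='00' -> emit 'k', reset
Bit 16: prefix='0' (no match yet)
Bit 17: prefix='01' -> emit 'd', reset
Bit 18: prefix='0' (no match yet)
Bit 19: prefix='00' -> emit 'k', reset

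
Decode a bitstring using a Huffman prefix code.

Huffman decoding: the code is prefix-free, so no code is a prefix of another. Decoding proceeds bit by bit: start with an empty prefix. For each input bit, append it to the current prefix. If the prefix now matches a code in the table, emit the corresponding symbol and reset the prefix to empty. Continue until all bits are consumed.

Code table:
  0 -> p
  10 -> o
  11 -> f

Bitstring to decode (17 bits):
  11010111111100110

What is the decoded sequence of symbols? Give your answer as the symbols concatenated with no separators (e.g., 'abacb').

Bit 0: prefix='1' (no match yet)
Bit 1: prefix='11' -> emit 'f', reset
Bit 2: prefix='0' -> emit 'p', reset
Bit 3: prefix='1' (no match yet)
Bit 4: prefix='10' -> emit 'o', reset
Bit 5: prefix='1' (no match yet)
Bit 6: prefix='11' -> emit 'f', reset
Bit 7: prefix='1' (no match yet)
Bit 8: prefix='11' -> emit 'f', reset
Bit 9: prefix='1' (no match yet)
Bit 10: prefix='11' -> emit 'f', reset
Bit 11: prefix='1' (no match yet)
Bit 12: prefix='10' -> emit 'o', reset
Bit 13: prefix='0' -> emit 'p', reset
Bit 14: prefix='1' (no match yet)
Bit 15: prefix='11' -> emit 'f', reset
Bit 16: prefix='0' -> emit 'p', reset

Answer: fpofffopfp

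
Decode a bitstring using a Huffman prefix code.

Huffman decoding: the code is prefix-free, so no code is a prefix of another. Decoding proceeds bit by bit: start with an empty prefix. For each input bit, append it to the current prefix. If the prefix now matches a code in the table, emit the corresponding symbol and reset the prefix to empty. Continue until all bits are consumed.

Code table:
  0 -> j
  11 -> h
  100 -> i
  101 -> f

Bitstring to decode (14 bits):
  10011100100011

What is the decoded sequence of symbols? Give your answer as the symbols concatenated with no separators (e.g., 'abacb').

Bit 0: prefix='1' (no match yet)
Bit 1: prefix='10' (no match yet)
Bit 2: prefix='100' -> emit 'i', reset
Bit 3: prefix='1' (no match yet)
Bit 4: prefix='11' -> emit 'h', reset
Bit 5: prefix='1' (no match yet)
Bit 6: prefix='10' (no match yet)
Bit 7: prefix='100' -> emit 'i', reset
Bit 8: prefix='1' (no match yet)
Bit 9: prefix='10' (no match yet)
Bit 10: prefix='100' -> emit 'i', reset
Bit 11: prefix='0' -> emit 'j', reset
Bit 12: prefix='1' (no match yet)
Bit 13: prefix='11' -> emit 'h', reset

Answer: ihiijh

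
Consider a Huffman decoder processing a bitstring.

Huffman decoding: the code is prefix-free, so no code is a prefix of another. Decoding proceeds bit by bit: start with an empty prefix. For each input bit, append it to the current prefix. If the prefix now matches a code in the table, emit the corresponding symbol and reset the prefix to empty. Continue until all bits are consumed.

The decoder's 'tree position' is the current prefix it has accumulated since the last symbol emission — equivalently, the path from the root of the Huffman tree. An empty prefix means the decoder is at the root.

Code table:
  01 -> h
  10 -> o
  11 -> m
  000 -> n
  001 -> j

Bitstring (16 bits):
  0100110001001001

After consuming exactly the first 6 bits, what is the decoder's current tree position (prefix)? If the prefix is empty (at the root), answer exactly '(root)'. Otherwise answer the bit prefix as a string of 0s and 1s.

Answer: 1

Derivation:
Bit 0: prefix='0' (no match yet)
Bit 1: prefix='01' -> emit 'h', reset
Bit 2: prefix='0' (no match yet)
Bit 3: prefix='00' (no match yet)
Bit 4: prefix='001' -> emit 'j', reset
Bit 5: prefix='1' (no match yet)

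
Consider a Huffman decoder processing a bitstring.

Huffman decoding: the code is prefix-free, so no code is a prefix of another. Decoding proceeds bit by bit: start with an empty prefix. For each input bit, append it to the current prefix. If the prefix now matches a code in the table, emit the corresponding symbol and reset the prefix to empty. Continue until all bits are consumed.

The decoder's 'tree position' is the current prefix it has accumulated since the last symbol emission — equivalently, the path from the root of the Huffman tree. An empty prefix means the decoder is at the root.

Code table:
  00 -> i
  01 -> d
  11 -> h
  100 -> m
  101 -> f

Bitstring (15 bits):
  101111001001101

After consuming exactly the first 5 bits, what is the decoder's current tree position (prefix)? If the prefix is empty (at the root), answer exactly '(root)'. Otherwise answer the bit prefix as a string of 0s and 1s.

Bit 0: prefix='1' (no match yet)
Bit 1: prefix='10' (no match yet)
Bit 2: prefix='101' -> emit 'f', reset
Bit 3: prefix='1' (no match yet)
Bit 4: prefix='11' -> emit 'h', reset

Answer: (root)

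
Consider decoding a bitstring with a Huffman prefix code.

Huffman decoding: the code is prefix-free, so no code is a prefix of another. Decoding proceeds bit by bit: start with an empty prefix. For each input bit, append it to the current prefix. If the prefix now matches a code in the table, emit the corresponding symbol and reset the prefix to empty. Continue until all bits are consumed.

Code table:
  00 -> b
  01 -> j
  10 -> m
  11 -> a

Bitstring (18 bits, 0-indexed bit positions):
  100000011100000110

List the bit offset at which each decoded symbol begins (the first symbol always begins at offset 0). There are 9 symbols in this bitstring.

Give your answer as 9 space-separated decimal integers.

Answer: 0 2 4 6 8 10 12 14 16

Derivation:
Bit 0: prefix='1' (no match yet)
Bit 1: prefix='10' -> emit 'm', reset
Bit 2: prefix='0' (no match yet)
Bit 3: prefix='00' -> emit 'b', reset
Bit 4: prefix='0' (no match yet)
Bit 5: prefix='00' -> emit 'b', reset
Bit 6: prefix='0' (no match yet)
Bit 7: prefix='01' -> emit 'j', reset
Bit 8: prefix='1' (no match yet)
Bit 9: prefix='11' -> emit 'a', reset
Bit 10: prefix='0' (no match yet)
Bit 11: prefix='00' -> emit 'b', reset
Bit 12: prefix='0' (no match yet)
Bit 13: prefix='00' -> emit 'b', reset
Bit 14: prefix='0' (no match yet)
Bit 15: prefix='01' -> emit 'j', reset
Bit 16: prefix='1' (no match yet)
Bit 17: prefix='10' -> emit 'm', reset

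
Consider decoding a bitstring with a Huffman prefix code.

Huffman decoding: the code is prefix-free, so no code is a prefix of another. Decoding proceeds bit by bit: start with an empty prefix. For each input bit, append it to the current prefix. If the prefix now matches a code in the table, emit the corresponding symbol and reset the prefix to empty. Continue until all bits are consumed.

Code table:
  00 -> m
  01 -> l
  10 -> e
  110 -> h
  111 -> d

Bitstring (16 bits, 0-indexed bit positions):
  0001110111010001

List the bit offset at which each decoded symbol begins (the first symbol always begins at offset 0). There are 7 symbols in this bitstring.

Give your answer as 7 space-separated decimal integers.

Answer: 0 2 4 7 10 12 14

Derivation:
Bit 0: prefix='0' (no match yet)
Bit 1: prefix='00' -> emit 'm', reset
Bit 2: prefix='0' (no match yet)
Bit 3: prefix='01' -> emit 'l', reset
Bit 4: prefix='1' (no match yet)
Bit 5: prefix='11' (no match yet)
Bit 6: prefix='110' -> emit 'h', reset
Bit 7: prefix='1' (no match yet)
Bit 8: prefix='11' (no match yet)
Bit 9: prefix='111' -> emit 'd', reset
Bit 10: prefix='0' (no match yet)
Bit 11: prefix='01' -> emit 'l', reset
Bit 12: prefix='0' (no match yet)
Bit 13: prefix='00' -> emit 'm', reset
Bit 14: prefix='0' (no match yet)
Bit 15: prefix='01' -> emit 'l', reset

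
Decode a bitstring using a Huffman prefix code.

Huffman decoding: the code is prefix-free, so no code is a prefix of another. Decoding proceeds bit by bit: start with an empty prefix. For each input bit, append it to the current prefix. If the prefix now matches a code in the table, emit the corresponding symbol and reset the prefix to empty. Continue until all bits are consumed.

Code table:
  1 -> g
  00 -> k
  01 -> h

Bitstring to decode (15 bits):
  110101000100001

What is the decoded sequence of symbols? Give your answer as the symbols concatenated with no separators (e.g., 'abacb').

Bit 0: prefix='1' -> emit 'g', reset
Bit 1: prefix='1' -> emit 'g', reset
Bit 2: prefix='0' (no match yet)
Bit 3: prefix='01' -> emit 'h', reset
Bit 4: prefix='0' (no match yet)
Bit 5: prefix='01' -> emit 'h', reset
Bit 6: prefix='0' (no match yet)
Bit 7: prefix='00' -> emit 'k', reset
Bit 8: prefix='0' (no match yet)
Bit 9: prefix='01' -> emit 'h', reset
Bit 10: prefix='0' (no match yet)
Bit 11: prefix='00' -> emit 'k', reset
Bit 12: prefix='0' (no match yet)
Bit 13: prefix='00' -> emit 'k', reset
Bit 14: prefix='1' -> emit 'g', reset

Answer: gghhkhkkg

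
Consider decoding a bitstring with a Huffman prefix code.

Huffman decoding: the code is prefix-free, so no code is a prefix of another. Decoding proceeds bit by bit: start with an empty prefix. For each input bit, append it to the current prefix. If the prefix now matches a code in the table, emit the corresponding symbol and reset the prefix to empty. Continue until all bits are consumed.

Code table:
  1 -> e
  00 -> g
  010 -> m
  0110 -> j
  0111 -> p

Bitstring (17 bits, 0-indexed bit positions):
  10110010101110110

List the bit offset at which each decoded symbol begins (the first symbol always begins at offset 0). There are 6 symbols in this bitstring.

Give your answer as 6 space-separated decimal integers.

Answer: 0 1 5 8 9 13

Derivation:
Bit 0: prefix='1' -> emit 'e', reset
Bit 1: prefix='0' (no match yet)
Bit 2: prefix='01' (no match yet)
Bit 3: prefix='011' (no match yet)
Bit 4: prefix='0110' -> emit 'j', reset
Bit 5: prefix='0' (no match yet)
Bit 6: prefix='01' (no match yet)
Bit 7: prefix='010' -> emit 'm', reset
Bit 8: prefix='1' -> emit 'e', reset
Bit 9: prefix='0' (no match yet)
Bit 10: prefix='01' (no match yet)
Bit 11: prefix='011' (no match yet)
Bit 12: prefix='0111' -> emit 'p', reset
Bit 13: prefix='0' (no match yet)
Bit 14: prefix='01' (no match yet)
Bit 15: prefix='011' (no match yet)
Bit 16: prefix='0110' -> emit 'j', reset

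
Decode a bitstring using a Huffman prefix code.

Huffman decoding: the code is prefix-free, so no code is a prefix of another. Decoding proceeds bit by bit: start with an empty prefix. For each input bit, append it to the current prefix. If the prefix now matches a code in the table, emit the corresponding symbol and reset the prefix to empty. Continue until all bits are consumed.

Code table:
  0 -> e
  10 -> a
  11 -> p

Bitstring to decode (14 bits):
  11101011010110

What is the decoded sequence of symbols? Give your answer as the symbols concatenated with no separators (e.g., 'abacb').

Bit 0: prefix='1' (no match yet)
Bit 1: prefix='11' -> emit 'p', reset
Bit 2: prefix='1' (no match yet)
Bit 3: prefix='10' -> emit 'a', reset
Bit 4: prefix='1' (no match yet)
Bit 5: prefix='10' -> emit 'a', reset
Bit 6: prefix='1' (no match yet)
Bit 7: prefix='11' -> emit 'p', reset
Bit 8: prefix='0' -> emit 'e', reset
Bit 9: prefix='1' (no match yet)
Bit 10: prefix='10' -> emit 'a', reset
Bit 11: prefix='1' (no match yet)
Bit 12: prefix='11' -> emit 'p', reset
Bit 13: prefix='0' -> emit 'e', reset

Answer: paapeape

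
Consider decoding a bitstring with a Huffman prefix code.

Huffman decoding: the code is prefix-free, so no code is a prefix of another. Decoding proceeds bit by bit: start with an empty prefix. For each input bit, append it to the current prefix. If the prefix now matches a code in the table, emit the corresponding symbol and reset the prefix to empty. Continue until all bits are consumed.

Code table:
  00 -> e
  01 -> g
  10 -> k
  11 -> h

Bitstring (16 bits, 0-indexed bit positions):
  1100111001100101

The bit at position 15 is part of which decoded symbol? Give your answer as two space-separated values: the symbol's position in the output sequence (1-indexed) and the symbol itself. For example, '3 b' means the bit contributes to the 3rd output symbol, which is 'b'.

Answer: 8 g

Derivation:
Bit 0: prefix='1' (no match yet)
Bit 1: prefix='11' -> emit 'h', reset
Bit 2: prefix='0' (no match yet)
Bit 3: prefix='00' -> emit 'e', reset
Bit 4: prefix='1' (no match yet)
Bit 5: prefix='11' -> emit 'h', reset
Bit 6: prefix='1' (no match yet)
Bit 7: prefix='10' -> emit 'k', reset
Bit 8: prefix='0' (no match yet)
Bit 9: prefix='01' -> emit 'g', reset
Bit 10: prefix='1' (no match yet)
Bit 11: prefix='10' -> emit 'k', reset
Bit 12: prefix='0' (no match yet)
Bit 13: prefix='01' -> emit 'g', reset
Bit 14: prefix='0' (no match yet)
Bit 15: prefix='01' -> emit 'g', reset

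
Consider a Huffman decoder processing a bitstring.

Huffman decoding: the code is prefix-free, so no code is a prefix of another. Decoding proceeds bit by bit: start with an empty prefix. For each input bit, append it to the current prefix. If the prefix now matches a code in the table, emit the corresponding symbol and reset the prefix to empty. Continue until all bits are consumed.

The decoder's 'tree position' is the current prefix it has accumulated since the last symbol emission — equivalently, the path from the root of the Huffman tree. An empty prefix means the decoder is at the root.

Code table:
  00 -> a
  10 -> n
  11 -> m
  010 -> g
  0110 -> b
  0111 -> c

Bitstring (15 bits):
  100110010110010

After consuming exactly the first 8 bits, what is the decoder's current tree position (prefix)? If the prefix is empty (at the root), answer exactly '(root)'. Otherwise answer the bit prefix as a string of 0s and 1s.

Bit 0: prefix='1' (no match yet)
Bit 1: prefix='10' -> emit 'n', reset
Bit 2: prefix='0' (no match yet)
Bit 3: prefix='01' (no match yet)
Bit 4: prefix='011' (no match yet)
Bit 5: prefix='0110' -> emit 'b', reset
Bit 6: prefix='0' (no match yet)
Bit 7: prefix='01' (no match yet)

Answer: 01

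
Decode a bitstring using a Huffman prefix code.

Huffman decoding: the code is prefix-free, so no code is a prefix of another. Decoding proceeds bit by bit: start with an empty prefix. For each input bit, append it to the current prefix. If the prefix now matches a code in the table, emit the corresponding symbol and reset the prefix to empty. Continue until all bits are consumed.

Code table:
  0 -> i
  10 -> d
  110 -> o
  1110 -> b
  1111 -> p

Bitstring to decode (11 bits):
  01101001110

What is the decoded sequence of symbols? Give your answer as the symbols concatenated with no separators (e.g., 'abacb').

Bit 0: prefix='0' -> emit 'i', reset
Bit 1: prefix='1' (no match yet)
Bit 2: prefix='11' (no match yet)
Bit 3: prefix='110' -> emit 'o', reset
Bit 4: prefix='1' (no match yet)
Bit 5: prefix='10' -> emit 'd', reset
Bit 6: prefix='0' -> emit 'i', reset
Bit 7: prefix='1' (no match yet)
Bit 8: prefix='11' (no match yet)
Bit 9: prefix='111' (no match yet)
Bit 10: prefix='1110' -> emit 'b', reset

Answer: iodib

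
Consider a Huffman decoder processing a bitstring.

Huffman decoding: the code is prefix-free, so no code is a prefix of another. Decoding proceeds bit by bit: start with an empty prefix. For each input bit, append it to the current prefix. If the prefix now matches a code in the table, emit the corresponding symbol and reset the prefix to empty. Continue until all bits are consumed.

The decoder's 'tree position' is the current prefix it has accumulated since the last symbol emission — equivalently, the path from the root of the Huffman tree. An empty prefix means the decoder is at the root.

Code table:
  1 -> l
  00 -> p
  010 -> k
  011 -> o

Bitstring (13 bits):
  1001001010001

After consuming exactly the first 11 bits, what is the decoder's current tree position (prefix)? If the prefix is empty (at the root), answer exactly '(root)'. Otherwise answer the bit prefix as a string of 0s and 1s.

Bit 0: prefix='1' -> emit 'l', reset
Bit 1: prefix='0' (no match yet)
Bit 2: prefix='00' -> emit 'p', reset
Bit 3: prefix='1' -> emit 'l', reset
Bit 4: prefix='0' (no match yet)
Bit 5: prefix='00' -> emit 'p', reset
Bit 6: prefix='1' -> emit 'l', reset
Bit 7: prefix='0' (no match yet)
Bit 8: prefix='01' (no match yet)
Bit 9: prefix='010' -> emit 'k', reset
Bit 10: prefix='0' (no match yet)

Answer: 0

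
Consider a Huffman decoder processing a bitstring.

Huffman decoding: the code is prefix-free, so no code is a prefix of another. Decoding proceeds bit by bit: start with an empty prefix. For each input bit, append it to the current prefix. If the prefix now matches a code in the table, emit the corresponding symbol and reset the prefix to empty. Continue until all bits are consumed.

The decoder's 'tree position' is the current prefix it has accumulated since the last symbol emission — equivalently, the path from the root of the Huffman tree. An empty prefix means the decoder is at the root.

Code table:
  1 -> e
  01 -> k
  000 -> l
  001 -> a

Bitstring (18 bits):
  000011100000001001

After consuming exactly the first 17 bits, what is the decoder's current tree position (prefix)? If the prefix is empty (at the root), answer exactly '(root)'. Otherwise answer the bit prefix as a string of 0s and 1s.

Answer: 00

Derivation:
Bit 0: prefix='0' (no match yet)
Bit 1: prefix='00' (no match yet)
Bit 2: prefix='000' -> emit 'l', reset
Bit 3: prefix='0' (no match yet)
Bit 4: prefix='01' -> emit 'k', reset
Bit 5: prefix='1' -> emit 'e', reset
Bit 6: prefix='1' -> emit 'e', reset
Bit 7: prefix='0' (no match yet)
Bit 8: prefix='00' (no match yet)
Bit 9: prefix='000' -> emit 'l', reset
Bit 10: prefix='0' (no match yet)
Bit 11: prefix='00' (no match yet)
Bit 12: prefix='000' -> emit 'l', reset
Bit 13: prefix='0' (no match yet)
Bit 14: prefix='01' -> emit 'k', reset
Bit 15: prefix='0' (no match yet)
Bit 16: prefix='00' (no match yet)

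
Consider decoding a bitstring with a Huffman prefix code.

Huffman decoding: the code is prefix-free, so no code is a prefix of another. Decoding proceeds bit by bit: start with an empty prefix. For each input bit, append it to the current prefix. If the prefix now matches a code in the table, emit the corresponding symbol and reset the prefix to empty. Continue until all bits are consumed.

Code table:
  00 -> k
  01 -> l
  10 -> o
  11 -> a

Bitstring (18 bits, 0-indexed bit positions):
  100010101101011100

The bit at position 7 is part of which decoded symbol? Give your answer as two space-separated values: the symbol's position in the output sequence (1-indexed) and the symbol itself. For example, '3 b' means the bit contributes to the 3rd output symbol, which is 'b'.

Bit 0: prefix='1' (no match yet)
Bit 1: prefix='10' -> emit 'o', reset
Bit 2: prefix='0' (no match yet)
Bit 3: prefix='00' -> emit 'k', reset
Bit 4: prefix='1' (no match yet)
Bit 5: prefix='10' -> emit 'o', reset
Bit 6: prefix='1' (no match yet)
Bit 7: prefix='10' -> emit 'o', reset
Bit 8: prefix='1' (no match yet)
Bit 9: prefix='11' -> emit 'a', reset
Bit 10: prefix='0' (no match yet)
Bit 11: prefix='01' -> emit 'l', reset

Answer: 4 o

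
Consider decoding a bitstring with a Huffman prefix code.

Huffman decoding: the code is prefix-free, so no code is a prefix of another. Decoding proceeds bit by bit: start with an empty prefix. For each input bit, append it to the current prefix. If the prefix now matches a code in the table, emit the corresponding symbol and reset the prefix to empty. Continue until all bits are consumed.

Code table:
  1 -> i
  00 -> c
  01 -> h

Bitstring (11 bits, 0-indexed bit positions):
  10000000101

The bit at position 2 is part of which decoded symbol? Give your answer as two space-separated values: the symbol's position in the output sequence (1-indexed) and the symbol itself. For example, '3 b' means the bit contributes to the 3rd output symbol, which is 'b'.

Answer: 2 c

Derivation:
Bit 0: prefix='1' -> emit 'i', reset
Bit 1: prefix='0' (no match yet)
Bit 2: prefix='00' -> emit 'c', reset
Bit 3: prefix='0' (no match yet)
Bit 4: prefix='00' -> emit 'c', reset
Bit 5: prefix='0' (no match yet)
Bit 6: prefix='00' -> emit 'c', reset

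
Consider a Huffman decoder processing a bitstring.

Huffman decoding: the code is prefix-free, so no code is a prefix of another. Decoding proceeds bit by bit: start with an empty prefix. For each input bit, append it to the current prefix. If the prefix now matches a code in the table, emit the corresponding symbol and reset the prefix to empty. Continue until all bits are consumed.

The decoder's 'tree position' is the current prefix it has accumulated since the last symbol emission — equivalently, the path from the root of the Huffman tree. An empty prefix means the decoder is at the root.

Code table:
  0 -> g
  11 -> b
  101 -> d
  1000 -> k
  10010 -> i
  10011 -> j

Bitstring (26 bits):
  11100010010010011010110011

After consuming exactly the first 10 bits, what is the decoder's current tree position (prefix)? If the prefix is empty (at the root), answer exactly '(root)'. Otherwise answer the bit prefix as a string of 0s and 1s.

Bit 0: prefix='1' (no match yet)
Bit 1: prefix='11' -> emit 'b', reset
Bit 2: prefix='1' (no match yet)
Bit 3: prefix='10' (no match yet)
Bit 4: prefix='100' (no match yet)
Bit 5: prefix='1000' -> emit 'k', reset
Bit 6: prefix='1' (no match yet)
Bit 7: prefix='10' (no match yet)
Bit 8: prefix='100' (no match yet)
Bit 9: prefix='1001' (no match yet)

Answer: 1001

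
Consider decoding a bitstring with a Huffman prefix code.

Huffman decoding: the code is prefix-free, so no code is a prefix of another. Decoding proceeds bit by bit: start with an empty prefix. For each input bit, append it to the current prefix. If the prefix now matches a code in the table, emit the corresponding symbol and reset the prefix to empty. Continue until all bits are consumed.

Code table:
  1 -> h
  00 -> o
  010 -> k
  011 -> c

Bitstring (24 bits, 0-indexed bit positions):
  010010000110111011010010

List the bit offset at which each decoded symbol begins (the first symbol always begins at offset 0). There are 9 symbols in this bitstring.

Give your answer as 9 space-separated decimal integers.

Answer: 0 3 6 8 11 14 15 18 21

Derivation:
Bit 0: prefix='0' (no match yet)
Bit 1: prefix='01' (no match yet)
Bit 2: prefix='010' -> emit 'k', reset
Bit 3: prefix='0' (no match yet)
Bit 4: prefix='01' (no match yet)
Bit 5: prefix='010' -> emit 'k', reset
Bit 6: prefix='0' (no match yet)
Bit 7: prefix='00' -> emit 'o', reset
Bit 8: prefix='0' (no match yet)
Bit 9: prefix='01' (no match yet)
Bit 10: prefix='011' -> emit 'c', reset
Bit 11: prefix='0' (no match yet)
Bit 12: prefix='01' (no match yet)
Bit 13: prefix='011' -> emit 'c', reset
Bit 14: prefix='1' -> emit 'h', reset
Bit 15: prefix='0' (no match yet)
Bit 16: prefix='01' (no match yet)
Bit 17: prefix='011' -> emit 'c', reset
Bit 18: prefix='0' (no match yet)
Bit 19: prefix='01' (no match yet)
Bit 20: prefix='010' -> emit 'k', reset
Bit 21: prefix='0' (no match yet)
Bit 22: prefix='01' (no match yet)
Bit 23: prefix='010' -> emit 'k', reset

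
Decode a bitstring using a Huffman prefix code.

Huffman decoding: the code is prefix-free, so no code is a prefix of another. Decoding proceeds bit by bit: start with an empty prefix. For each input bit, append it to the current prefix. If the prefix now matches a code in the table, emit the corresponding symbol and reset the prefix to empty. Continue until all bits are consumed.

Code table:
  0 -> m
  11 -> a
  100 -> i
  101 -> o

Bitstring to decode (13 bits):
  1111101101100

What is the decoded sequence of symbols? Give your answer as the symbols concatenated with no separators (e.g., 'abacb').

Answer: aaooi

Derivation:
Bit 0: prefix='1' (no match yet)
Bit 1: prefix='11' -> emit 'a', reset
Bit 2: prefix='1' (no match yet)
Bit 3: prefix='11' -> emit 'a', reset
Bit 4: prefix='1' (no match yet)
Bit 5: prefix='10' (no match yet)
Bit 6: prefix='101' -> emit 'o', reset
Bit 7: prefix='1' (no match yet)
Bit 8: prefix='10' (no match yet)
Bit 9: prefix='101' -> emit 'o', reset
Bit 10: prefix='1' (no match yet)
Bit 11: prefix='10' (no match yet)
Bit 12: prefix='100' -> emit 'i', reset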